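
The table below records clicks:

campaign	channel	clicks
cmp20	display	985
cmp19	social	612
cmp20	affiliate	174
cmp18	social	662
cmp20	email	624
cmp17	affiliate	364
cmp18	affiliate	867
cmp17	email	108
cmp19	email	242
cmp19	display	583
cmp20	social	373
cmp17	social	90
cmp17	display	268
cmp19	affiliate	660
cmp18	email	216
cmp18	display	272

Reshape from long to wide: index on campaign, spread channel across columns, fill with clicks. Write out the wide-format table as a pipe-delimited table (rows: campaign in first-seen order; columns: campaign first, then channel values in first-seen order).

Columns: campaign plus the 4 distinct channel values (display, social, affiliate, email).
For example, row cmp20 column display takes clicks=985 from the long row (cmp20, display).

| campaign | display | social | affiliate | email |
| cmp20 | 985 | 373 | 174 | 624 |
| cmp19 | 583 | 612 | 660 | 242 |
| cmp18 | 272 | 662 | 867 | 216 |
| cmp17 | 268 | 90 | 364 | 108 |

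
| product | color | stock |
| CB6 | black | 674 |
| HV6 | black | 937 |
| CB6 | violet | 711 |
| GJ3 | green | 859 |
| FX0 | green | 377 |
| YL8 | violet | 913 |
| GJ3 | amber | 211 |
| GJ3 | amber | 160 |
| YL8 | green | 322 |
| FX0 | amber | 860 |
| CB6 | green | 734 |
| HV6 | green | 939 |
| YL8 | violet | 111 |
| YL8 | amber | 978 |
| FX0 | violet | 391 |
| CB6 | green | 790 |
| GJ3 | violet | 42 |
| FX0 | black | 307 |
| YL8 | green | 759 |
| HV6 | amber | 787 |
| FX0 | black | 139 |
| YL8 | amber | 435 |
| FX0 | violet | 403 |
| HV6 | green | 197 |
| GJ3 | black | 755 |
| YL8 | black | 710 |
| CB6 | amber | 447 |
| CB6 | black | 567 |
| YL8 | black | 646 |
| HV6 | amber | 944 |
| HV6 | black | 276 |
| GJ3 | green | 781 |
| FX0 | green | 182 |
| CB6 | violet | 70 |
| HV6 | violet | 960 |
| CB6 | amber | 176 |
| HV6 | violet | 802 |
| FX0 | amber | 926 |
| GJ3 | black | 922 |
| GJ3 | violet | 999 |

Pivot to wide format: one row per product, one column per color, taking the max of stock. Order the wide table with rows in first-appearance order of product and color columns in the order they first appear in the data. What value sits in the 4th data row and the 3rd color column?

377

With rows in first-appearance order of product, row 4 is product=FX0. color columns in first-appearance order: black, violet, green, amber; column 3 is green.
Long rows with product=FX0, color=green: max(377, 182) = 377.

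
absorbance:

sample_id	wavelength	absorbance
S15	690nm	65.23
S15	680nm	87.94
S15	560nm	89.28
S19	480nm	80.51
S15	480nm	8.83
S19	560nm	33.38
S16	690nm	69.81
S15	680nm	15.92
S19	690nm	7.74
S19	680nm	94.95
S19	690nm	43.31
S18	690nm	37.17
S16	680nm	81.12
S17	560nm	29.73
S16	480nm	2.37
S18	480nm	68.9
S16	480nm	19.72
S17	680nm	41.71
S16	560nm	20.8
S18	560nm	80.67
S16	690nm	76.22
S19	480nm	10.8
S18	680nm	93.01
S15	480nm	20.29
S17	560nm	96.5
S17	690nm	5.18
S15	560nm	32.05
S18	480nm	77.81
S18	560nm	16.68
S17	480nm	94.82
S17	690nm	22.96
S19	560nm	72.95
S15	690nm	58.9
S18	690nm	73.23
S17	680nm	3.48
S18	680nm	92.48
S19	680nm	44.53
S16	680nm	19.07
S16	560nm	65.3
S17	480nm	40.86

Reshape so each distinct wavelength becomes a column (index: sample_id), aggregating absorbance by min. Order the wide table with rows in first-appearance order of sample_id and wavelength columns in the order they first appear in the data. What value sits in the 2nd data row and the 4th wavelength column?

10.8

With rows in first-appearance order of sample_id, row 2 is sample_id=S19. wavelength columns in first-appearance order: 690nm, 680nm, 560nm, 480nm; column 4 is 480nm.
Long rows with sample_id=S19, wavelength=480nm: min(80.51, 10.8) = 10.8.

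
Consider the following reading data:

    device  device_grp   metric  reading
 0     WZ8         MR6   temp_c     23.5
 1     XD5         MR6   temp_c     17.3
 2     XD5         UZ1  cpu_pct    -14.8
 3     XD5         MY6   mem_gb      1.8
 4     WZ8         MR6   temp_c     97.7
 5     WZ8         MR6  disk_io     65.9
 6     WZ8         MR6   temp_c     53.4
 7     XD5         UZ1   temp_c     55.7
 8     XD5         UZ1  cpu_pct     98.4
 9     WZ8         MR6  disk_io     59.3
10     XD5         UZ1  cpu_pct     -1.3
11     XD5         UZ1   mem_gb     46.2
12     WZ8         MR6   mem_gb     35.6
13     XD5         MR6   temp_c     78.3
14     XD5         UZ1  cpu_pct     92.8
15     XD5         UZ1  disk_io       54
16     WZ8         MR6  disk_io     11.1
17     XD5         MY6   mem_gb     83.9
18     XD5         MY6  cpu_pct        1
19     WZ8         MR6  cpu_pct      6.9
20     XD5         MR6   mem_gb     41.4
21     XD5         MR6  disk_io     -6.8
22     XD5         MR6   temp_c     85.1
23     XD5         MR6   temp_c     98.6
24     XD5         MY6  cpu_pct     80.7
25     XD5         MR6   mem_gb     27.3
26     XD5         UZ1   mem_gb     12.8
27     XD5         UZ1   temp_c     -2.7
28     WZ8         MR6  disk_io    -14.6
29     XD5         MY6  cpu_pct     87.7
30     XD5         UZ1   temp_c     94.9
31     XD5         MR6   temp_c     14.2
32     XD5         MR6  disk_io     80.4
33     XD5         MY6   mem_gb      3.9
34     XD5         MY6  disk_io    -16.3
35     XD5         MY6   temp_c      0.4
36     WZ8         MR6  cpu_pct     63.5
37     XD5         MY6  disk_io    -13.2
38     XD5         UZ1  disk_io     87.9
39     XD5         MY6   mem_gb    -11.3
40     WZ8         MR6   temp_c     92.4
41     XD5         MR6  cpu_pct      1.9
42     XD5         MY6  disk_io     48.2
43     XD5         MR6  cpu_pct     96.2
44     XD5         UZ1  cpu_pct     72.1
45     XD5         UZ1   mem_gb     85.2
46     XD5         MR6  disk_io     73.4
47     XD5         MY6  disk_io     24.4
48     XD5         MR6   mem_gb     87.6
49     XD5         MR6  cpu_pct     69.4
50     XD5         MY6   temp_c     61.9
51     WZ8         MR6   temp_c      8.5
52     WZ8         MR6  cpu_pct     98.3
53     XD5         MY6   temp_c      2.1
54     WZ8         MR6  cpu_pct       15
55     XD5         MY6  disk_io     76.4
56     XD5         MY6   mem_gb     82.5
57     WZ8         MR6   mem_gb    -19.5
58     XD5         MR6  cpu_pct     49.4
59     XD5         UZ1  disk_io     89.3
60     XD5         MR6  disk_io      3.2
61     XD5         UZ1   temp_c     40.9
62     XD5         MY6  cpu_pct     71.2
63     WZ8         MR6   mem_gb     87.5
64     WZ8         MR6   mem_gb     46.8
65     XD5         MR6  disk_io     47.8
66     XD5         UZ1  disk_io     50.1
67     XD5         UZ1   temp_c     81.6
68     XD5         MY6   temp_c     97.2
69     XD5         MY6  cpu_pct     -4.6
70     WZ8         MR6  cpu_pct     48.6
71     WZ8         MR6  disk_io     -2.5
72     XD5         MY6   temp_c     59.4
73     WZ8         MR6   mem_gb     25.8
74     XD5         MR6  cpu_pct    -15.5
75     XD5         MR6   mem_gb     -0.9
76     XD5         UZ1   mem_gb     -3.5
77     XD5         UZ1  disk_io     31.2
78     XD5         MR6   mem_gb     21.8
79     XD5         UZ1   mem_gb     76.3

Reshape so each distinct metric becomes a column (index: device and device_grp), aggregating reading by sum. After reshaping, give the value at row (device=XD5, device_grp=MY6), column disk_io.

119.5

Rows with device=XD5, device_grp=MY6 and metric=disk_io: reading values are -16.3, -13.2, 48.2, 24.4, 76.4.
-16.3 + -13.2 + 48.2 + 24.4 + 76.4 = 119.5.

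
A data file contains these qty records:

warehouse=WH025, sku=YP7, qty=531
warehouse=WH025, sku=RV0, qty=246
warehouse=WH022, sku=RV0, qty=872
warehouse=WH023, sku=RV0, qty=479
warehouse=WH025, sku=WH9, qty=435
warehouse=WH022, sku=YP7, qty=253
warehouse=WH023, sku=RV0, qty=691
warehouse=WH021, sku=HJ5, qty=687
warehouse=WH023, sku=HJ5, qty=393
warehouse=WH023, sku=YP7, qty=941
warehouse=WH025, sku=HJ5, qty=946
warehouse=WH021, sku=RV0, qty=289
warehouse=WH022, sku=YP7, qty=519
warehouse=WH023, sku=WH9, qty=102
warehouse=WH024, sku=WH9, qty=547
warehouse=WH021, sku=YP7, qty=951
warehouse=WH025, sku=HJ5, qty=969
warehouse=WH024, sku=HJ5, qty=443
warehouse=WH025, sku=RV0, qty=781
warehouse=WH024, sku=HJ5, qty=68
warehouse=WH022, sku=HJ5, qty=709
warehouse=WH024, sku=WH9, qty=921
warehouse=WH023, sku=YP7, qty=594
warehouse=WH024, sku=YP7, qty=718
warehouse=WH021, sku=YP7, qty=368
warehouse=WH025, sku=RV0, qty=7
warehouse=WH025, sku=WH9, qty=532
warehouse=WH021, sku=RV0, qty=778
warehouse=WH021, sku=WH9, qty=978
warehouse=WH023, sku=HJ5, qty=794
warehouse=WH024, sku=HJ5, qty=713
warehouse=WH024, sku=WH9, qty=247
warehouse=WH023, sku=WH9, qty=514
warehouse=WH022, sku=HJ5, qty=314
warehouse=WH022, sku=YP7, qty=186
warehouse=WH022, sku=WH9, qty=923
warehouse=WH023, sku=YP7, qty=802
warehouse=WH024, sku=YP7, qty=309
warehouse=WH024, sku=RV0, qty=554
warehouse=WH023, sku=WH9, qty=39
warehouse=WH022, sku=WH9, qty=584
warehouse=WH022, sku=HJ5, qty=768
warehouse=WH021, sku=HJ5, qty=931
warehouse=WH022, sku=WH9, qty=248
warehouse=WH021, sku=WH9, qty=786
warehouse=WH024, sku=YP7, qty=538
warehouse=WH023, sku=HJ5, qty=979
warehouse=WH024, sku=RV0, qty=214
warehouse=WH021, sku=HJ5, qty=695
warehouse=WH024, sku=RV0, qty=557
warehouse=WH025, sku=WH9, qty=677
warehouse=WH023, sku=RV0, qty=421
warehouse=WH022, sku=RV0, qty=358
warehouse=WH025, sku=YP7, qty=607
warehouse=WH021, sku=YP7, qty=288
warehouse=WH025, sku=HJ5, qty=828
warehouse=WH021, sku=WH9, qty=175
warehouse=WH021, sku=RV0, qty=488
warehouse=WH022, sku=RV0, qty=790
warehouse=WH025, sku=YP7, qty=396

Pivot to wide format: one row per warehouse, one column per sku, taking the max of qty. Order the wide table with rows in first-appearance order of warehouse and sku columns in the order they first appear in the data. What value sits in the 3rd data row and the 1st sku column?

941

With rows in first-appearance order of warehouse, row 3 is warehouse=WH023. sku columns in first-appearance order: YP7, RV0, WH9, HJ5; column 1 is YP7.
Long rows with warehouse=WH023, sku=YP7: max(941, 594, 802) = 941.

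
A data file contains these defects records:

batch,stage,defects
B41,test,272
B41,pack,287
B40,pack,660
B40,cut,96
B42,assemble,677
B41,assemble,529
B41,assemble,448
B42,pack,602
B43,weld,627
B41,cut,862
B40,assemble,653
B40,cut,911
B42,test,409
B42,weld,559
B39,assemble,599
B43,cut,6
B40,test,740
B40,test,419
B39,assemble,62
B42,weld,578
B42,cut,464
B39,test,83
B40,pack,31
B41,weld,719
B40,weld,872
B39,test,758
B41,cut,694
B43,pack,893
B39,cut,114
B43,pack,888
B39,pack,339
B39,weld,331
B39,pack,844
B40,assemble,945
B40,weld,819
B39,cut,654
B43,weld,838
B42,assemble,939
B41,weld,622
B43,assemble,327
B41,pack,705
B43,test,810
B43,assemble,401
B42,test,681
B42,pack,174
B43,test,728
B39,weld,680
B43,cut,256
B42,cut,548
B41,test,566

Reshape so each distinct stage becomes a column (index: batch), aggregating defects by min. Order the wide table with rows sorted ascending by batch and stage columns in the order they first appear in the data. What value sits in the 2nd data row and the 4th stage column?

653

With rows sorted ascending by batch, row 2 is batch=B40. stage columns in first-appearance order: test, pack, cut, assemble, weld; column 4 is assemble.
Long rows with batch=B40, stage=assemble: min(653, 945) = 653.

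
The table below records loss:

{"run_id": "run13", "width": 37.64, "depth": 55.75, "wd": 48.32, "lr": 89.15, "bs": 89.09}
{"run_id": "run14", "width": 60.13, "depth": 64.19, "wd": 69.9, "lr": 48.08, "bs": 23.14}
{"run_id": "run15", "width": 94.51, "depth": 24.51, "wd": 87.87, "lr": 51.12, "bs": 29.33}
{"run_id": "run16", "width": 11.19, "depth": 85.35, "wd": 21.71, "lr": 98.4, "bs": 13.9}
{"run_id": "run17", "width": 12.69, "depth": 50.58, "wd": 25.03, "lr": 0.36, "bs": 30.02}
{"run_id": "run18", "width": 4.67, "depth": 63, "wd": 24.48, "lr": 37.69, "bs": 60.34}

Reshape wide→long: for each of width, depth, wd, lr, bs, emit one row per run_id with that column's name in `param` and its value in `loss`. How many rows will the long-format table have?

6 run_id values × 5 melted columns = 30 rows.

30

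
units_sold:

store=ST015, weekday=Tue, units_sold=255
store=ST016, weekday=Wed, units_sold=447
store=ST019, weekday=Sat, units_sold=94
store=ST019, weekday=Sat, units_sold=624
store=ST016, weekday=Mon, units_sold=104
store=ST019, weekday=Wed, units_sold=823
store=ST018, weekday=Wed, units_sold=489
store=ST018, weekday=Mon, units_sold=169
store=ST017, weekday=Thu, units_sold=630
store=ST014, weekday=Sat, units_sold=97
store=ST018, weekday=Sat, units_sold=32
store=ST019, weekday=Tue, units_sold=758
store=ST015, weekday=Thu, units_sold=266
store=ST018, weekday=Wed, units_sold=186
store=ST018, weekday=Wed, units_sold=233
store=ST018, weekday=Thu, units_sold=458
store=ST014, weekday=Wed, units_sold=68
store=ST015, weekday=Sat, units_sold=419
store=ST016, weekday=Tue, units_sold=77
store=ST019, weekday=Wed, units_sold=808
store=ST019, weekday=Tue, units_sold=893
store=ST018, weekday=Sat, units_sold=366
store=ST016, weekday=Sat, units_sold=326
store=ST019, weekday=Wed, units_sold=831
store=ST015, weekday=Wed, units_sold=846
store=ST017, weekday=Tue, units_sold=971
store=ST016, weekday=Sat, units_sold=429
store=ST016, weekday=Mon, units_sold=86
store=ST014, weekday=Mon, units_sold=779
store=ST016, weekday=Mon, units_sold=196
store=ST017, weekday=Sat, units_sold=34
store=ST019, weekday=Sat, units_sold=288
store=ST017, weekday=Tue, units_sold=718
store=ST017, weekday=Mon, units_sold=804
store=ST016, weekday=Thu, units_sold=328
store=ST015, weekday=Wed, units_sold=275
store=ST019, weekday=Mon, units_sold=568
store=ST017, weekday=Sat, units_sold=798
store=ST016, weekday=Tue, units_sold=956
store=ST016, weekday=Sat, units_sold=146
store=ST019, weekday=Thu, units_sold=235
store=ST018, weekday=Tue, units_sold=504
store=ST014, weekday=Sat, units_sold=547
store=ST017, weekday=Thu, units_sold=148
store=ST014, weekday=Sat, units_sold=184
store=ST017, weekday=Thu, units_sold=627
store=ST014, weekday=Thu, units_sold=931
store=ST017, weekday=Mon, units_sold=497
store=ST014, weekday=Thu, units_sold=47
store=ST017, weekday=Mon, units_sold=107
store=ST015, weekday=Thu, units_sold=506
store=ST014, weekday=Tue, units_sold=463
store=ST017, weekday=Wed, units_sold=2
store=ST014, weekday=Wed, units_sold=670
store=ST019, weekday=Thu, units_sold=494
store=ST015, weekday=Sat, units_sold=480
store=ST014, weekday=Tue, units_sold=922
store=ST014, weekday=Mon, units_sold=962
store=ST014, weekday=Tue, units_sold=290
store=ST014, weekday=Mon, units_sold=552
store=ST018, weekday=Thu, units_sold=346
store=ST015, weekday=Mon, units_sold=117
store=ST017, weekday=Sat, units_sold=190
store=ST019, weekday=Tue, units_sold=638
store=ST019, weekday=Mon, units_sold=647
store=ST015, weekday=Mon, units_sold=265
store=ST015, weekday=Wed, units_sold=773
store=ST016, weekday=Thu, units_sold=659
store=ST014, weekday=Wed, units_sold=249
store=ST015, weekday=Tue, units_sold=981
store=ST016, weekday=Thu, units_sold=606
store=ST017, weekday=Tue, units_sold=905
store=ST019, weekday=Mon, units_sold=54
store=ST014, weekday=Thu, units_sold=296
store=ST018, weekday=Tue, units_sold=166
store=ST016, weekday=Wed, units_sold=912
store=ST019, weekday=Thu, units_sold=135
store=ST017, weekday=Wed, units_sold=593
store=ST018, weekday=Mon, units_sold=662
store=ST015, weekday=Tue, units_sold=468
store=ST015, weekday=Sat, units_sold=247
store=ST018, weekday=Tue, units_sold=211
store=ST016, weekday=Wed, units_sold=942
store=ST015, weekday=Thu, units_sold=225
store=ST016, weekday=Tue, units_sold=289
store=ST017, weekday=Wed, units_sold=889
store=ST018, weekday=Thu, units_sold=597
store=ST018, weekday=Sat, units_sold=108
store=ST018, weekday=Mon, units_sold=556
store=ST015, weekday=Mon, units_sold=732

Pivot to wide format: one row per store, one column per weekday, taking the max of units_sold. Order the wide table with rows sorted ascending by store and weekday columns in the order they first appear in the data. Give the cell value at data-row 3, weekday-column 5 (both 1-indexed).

With rows sorted ascending by store, row 3 is store=ST016. weekday columns in first-appearance order: Tue, Wed, Sat, Mon, Thu; column 5 is Thu.
Long rows with store=ST016, weekday=Thu: max(328, 659, 606) = 659.

659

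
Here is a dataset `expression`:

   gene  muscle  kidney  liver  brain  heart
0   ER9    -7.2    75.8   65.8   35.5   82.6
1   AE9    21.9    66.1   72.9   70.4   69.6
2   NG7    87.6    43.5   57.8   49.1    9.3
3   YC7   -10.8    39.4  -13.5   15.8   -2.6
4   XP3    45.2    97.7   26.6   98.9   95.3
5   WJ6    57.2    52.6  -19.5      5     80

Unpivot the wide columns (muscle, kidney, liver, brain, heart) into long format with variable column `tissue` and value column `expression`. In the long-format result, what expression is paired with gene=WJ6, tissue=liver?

Unpivoting turns each (gene, wide-column) pair into one long row.
The wide cell at row WJ6, column liver holds -19.5, so the long row (WJ6, liver) has expression=-19.5.

-19.5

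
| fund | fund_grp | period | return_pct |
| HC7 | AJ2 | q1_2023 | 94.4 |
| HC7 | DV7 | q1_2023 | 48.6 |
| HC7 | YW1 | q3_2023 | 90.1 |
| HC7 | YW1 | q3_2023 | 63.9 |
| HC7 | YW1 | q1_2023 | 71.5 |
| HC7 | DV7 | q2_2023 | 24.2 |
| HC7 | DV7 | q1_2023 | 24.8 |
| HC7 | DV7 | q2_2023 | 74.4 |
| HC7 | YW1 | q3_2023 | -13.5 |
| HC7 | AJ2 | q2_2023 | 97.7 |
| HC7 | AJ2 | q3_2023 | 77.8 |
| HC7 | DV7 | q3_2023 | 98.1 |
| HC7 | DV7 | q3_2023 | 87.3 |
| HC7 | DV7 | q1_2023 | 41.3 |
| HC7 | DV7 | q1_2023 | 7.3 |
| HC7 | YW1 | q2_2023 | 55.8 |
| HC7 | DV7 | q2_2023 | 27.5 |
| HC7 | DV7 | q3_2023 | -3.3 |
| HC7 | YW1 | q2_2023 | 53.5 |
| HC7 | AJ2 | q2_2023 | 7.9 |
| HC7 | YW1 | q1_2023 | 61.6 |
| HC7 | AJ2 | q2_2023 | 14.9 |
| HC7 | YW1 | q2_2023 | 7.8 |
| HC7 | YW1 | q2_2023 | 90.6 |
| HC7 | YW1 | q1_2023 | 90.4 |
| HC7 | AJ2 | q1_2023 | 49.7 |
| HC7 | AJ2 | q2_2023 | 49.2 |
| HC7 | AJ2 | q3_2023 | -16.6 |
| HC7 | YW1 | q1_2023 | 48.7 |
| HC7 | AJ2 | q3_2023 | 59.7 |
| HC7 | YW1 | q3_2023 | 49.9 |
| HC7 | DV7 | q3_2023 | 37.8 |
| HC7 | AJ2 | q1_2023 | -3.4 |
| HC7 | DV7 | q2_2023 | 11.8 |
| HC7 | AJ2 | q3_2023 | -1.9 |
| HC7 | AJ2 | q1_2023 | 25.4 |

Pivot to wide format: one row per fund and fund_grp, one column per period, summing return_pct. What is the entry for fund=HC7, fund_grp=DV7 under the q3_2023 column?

Rows with fund=HC7, fund_grp=DV7 and period=q3_2023: return_pct values are 98.1, 87.3, -3.3, 37.8.
98.1 + 87.3 + -3.3 + 37.8 = 219.9.

219.9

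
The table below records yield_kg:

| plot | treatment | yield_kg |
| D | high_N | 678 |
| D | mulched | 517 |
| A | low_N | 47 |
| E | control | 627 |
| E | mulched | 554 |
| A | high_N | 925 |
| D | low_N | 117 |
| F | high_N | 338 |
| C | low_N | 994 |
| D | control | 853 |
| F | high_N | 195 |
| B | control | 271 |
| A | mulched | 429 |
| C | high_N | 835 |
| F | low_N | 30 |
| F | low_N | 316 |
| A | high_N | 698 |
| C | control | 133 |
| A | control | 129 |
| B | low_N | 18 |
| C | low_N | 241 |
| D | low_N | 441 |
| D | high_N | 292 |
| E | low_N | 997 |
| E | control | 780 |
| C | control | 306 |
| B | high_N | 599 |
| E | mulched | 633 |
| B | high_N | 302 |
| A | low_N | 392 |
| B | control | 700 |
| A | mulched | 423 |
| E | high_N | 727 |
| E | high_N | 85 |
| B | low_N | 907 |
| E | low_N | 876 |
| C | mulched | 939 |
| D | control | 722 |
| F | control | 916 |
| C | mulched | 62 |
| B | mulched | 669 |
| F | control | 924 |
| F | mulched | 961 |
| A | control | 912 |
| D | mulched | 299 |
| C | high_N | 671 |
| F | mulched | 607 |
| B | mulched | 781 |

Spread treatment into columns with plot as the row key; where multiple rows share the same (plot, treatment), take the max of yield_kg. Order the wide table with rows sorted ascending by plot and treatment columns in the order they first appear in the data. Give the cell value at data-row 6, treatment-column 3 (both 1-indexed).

With rows sorted ascending by plot, row 6 is plot=F. treatment columns in first-appearance order: high_N, mulched, low_N, control; column 3 is low_N.
Long rows with plot=F, treatment=low_N: max(30, 316) = 316.

316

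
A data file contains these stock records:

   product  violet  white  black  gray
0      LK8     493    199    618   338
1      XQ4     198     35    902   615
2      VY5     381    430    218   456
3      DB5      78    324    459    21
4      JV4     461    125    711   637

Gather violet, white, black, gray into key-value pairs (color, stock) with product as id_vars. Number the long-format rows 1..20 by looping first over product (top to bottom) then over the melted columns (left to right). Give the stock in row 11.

20 rows total (5 × 4). Row 11: index ⌊(11-1)/4⌋ = 2 into product → VY5; (11-1) mod 4 = 2 into the melted columns → black.
So row 11 is (VY5, black, 218); stock = 218.

218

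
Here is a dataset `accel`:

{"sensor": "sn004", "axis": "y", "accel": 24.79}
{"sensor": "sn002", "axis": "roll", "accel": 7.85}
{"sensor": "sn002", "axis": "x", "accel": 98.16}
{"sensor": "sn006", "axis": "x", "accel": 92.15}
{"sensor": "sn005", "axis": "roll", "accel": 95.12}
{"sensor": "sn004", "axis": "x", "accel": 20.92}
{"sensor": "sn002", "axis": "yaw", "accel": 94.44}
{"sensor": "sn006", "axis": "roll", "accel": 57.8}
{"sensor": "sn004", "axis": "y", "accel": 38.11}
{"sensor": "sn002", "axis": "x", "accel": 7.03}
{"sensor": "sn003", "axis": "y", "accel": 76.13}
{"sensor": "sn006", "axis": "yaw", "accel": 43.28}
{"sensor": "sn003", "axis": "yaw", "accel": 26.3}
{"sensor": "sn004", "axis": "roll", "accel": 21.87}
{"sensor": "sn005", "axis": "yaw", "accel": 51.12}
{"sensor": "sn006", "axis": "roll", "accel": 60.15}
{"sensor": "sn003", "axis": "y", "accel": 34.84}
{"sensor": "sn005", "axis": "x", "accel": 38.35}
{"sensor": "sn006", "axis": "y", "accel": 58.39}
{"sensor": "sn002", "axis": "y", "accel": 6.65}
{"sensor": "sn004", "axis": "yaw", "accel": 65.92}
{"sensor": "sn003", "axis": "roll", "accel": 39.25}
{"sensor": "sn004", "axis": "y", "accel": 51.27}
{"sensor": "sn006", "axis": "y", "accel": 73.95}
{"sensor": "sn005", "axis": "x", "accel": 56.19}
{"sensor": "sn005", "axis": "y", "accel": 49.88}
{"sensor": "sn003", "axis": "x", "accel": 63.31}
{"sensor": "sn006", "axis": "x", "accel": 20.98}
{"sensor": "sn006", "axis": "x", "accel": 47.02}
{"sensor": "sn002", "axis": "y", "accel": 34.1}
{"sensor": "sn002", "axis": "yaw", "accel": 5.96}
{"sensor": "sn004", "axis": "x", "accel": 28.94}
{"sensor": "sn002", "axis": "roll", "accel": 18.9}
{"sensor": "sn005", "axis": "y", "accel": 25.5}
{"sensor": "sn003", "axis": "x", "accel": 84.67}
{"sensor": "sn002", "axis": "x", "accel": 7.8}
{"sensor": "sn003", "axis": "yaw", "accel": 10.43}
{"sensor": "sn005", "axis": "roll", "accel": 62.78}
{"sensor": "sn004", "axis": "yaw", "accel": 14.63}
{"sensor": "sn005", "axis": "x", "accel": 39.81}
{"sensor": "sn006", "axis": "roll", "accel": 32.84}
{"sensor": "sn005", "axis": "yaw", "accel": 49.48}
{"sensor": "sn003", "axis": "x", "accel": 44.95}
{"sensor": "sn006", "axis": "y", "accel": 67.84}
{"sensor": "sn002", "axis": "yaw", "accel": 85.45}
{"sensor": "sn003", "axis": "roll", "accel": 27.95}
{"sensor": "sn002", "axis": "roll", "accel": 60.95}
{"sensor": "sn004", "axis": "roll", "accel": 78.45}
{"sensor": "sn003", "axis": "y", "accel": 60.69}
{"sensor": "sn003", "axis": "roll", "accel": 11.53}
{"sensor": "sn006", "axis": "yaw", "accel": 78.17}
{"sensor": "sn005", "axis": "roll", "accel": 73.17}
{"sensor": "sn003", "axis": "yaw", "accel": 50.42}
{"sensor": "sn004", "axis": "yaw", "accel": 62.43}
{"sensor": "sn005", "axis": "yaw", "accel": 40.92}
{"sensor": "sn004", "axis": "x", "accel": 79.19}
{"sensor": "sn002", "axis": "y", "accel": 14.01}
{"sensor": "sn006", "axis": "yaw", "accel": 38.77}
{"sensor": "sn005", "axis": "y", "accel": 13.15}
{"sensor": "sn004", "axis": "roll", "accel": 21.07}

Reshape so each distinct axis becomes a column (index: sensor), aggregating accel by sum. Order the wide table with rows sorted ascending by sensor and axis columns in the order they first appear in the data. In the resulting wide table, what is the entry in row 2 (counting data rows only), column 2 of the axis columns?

With rows sorted ascending by sensor, row 2 is sensor=sn003. axis columns in first-appearance order: y, roll, x, yaw; column 2 is roll.
Long rows with sensor=sn003, axis=roll: 39.25 + 27.95 + 11.53 = 78.73.

78.73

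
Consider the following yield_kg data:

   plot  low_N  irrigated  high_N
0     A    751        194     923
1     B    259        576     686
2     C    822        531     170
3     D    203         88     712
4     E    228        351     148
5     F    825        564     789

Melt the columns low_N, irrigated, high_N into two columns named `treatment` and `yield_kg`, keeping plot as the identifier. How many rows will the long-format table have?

6 plot values × 3 melted columns = 18 rows.

18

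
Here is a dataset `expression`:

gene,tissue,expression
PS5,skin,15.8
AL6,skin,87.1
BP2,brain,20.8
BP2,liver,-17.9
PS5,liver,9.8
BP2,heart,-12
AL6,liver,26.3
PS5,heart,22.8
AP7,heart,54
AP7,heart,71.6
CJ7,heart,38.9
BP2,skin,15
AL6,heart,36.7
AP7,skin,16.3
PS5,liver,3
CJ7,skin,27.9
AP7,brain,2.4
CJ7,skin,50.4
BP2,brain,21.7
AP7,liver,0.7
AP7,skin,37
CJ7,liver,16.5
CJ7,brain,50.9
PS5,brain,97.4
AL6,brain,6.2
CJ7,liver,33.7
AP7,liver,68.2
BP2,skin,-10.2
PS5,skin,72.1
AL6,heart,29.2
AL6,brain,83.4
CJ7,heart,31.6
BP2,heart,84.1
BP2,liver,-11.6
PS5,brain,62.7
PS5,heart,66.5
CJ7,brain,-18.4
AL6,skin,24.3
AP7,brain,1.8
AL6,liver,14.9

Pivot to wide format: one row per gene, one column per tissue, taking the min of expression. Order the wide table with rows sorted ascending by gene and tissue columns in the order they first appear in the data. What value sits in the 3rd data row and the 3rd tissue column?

With rows sorted ascending by gene, row 3 is gene=BP2. tissue columns in first-appearance order: skin, brain, liver, heart; column 3 is liver.
Long rows with gene=BP2, tissue=liver: min(-17.9, -11.6) = -17.9.

-17.9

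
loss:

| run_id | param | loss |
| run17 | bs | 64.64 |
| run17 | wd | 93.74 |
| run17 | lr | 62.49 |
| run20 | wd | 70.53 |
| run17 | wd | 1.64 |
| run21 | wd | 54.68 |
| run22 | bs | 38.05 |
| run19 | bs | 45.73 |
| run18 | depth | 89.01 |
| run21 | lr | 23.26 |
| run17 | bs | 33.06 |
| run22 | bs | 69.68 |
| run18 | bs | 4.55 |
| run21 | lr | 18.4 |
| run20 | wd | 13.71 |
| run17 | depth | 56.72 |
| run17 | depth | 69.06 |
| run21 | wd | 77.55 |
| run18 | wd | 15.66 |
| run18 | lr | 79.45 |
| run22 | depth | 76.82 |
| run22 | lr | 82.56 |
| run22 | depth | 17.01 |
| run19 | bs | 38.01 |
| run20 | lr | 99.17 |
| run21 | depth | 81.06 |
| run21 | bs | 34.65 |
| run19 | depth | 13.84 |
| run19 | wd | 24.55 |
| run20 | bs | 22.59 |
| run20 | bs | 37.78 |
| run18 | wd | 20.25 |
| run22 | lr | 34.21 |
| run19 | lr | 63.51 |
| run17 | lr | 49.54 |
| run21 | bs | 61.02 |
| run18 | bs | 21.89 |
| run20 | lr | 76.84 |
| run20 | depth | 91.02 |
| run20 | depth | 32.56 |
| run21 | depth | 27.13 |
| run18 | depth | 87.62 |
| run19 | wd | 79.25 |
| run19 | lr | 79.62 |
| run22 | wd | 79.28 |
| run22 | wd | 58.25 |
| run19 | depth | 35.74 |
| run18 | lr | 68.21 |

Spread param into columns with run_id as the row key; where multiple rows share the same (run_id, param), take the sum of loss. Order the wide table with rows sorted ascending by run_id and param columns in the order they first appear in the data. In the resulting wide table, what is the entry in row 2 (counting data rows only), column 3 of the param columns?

147.66

With rows sorted ascending by run_id, row 2 is run_id=run18. param columns in first-appearance order: bs, wd, lr, depth; column 3 is lr.
Long rows with run_id=run18, param=lr: 79.45 + 68.21 = 147.66.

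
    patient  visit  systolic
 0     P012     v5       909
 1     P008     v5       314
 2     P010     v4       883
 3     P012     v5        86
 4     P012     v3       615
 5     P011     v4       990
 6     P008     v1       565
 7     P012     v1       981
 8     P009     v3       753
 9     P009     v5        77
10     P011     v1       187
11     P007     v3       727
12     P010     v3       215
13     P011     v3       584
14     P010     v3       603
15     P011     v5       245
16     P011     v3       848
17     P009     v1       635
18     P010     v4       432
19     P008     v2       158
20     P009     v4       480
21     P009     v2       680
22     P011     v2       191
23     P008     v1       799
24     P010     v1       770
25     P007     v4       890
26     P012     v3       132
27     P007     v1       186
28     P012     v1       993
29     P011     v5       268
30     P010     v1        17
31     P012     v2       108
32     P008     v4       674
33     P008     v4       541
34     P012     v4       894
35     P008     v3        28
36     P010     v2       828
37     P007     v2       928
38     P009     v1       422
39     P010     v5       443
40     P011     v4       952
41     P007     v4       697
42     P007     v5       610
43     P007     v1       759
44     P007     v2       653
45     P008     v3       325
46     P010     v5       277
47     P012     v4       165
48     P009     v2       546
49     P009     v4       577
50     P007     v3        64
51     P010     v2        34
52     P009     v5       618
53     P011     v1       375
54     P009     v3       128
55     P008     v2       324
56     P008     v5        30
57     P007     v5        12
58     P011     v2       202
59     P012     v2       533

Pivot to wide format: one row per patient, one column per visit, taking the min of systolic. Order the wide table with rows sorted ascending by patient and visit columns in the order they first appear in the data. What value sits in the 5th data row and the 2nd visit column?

952

With rows sorted ascending by patient, row 5 is patient=P011. visit columns in first-appearance order: v5, v4, v3, v1, v2; column 2 is v4.
Long rows with patient=P011, visit=v4: min(990, 952) = 952.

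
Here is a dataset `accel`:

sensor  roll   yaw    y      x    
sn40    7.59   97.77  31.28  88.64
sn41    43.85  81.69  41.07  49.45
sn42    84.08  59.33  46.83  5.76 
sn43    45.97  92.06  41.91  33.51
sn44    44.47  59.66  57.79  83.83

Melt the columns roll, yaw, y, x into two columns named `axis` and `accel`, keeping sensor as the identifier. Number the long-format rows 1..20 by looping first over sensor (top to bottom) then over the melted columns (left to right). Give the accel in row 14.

20 rows total (5 × 4). Row 14: index ⌊(14-1)/4⌋ = 3 into sensor → sn43; (14-1) mod 4 = 1 into the melted columns → yaw.
So row 14 is (sn43, yaw, 92.06); accel = 92.06.

92.06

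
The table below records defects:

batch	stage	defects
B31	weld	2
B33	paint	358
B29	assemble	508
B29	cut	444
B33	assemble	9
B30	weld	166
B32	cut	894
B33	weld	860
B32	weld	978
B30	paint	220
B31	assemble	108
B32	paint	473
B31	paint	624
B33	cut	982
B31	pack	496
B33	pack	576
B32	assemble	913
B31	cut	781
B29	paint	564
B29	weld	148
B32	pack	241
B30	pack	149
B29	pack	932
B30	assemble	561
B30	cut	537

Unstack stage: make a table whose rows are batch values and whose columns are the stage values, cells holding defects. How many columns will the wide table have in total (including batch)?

6

1 column for batch plus 5 distinct stage values → 6 columns.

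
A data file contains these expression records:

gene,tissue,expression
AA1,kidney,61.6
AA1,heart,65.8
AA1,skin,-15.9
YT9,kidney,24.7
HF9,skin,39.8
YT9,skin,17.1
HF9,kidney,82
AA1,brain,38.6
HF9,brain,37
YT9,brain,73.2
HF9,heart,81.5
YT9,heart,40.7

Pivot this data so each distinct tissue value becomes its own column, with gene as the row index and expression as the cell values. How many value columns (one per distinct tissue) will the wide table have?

4 distinct tissue values: kidney, heart, skin, brain.

4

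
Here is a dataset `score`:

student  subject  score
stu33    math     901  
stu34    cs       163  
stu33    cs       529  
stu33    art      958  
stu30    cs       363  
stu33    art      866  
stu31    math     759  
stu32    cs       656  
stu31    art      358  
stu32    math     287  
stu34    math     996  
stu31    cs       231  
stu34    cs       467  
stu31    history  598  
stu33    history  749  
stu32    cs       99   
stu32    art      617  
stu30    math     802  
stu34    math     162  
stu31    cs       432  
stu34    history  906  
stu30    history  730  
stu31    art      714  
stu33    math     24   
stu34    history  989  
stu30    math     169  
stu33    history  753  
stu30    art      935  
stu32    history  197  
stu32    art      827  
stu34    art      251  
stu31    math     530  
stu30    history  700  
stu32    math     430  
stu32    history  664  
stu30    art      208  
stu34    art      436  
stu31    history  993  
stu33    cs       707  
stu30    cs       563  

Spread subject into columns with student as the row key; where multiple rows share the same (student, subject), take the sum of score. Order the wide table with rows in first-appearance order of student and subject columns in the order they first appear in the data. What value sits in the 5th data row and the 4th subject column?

With rows in first-appearance order of student, row 5 is student=stu32. subject columns in first-appearance order: math, cs, art, history; column 4 is history.
Long rows with student=stu32, subject=history: 197 + 664 = 861.

861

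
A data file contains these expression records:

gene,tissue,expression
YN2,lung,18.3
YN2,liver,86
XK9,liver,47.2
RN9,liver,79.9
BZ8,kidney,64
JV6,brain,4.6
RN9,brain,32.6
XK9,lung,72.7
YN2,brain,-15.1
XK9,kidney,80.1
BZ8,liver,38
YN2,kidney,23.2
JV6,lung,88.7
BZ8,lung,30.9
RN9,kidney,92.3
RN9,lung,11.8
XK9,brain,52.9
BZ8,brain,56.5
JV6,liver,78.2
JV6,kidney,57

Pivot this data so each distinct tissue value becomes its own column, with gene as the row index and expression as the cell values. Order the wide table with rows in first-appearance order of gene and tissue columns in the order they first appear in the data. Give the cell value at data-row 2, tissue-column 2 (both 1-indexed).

With rows in first-appearance order of gene, row 2 is gene=XK9. tissue columns in first-appearance order: lung, liver, kidney, brain; column 2 is liver.
Long rows with gene=XK9, tissue=liver: expression = 47.2.

47.2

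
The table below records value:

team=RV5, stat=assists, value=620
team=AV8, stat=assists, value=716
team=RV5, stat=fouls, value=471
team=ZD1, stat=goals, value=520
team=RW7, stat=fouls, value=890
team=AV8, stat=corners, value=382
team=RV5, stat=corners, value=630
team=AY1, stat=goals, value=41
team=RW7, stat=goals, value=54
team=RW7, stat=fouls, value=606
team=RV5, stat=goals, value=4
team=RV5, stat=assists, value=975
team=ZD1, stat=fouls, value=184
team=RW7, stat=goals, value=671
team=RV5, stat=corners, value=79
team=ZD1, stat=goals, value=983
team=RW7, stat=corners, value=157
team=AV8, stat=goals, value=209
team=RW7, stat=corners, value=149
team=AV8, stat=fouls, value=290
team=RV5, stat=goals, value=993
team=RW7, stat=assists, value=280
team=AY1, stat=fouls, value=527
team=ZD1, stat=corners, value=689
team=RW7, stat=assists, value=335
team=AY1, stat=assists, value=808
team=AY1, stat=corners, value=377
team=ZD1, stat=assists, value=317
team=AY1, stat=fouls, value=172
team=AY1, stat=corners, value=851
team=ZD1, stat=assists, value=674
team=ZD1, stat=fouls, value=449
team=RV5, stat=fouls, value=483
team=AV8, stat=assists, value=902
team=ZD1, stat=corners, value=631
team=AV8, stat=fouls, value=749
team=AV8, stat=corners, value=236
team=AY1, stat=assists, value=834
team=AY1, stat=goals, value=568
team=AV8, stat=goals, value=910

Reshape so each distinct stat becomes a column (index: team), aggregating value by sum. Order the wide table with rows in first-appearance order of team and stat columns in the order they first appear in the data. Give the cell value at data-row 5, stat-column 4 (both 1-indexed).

1228

With rows in first-appearance order of team, row 5 is team=AY1. stat columns in first-appearance order: assists, fouls, goals, corners; column 4 is corners.
Long rows with team=AY1, stat=corners: 377 + 851 = 1228.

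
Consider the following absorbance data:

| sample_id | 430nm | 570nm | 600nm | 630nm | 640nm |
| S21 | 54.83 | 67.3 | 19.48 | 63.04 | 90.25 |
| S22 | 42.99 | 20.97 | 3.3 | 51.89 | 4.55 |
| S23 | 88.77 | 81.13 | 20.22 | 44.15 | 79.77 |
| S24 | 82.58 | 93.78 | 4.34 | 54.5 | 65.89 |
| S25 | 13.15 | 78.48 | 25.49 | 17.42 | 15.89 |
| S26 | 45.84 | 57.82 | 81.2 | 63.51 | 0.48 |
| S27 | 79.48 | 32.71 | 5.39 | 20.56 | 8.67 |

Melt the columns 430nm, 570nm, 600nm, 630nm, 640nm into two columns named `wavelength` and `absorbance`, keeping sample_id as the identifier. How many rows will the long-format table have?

7 sample_id values × 5 melted columns = 35 rows.

35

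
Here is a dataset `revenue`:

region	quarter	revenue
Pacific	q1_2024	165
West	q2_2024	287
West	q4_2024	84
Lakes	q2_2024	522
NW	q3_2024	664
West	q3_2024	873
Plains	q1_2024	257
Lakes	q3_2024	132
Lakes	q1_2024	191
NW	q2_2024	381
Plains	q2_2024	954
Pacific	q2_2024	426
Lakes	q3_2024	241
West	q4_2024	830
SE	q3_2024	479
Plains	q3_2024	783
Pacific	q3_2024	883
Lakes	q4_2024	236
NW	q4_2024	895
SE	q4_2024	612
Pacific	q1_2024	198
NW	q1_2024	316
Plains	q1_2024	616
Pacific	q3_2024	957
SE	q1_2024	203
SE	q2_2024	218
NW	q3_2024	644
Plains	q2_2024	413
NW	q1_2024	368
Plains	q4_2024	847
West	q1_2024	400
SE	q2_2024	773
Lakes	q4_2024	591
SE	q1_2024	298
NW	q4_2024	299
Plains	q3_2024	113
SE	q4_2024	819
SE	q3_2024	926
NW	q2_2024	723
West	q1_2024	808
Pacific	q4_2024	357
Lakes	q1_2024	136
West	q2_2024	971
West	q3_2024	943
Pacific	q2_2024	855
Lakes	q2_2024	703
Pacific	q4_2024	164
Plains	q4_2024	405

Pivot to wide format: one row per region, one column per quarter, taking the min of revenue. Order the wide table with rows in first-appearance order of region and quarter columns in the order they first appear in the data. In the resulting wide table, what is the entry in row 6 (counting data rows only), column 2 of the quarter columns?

218

With rows in first-appearance order of region, row 6 is region=SE. quarter columns in first-appearance order: q1_2024, q2_2024, q4_2024, q3_2024; column 2 is q2_2024.
Long rows with region=SE, quarter=q2_2024: min(218, 773) = 218.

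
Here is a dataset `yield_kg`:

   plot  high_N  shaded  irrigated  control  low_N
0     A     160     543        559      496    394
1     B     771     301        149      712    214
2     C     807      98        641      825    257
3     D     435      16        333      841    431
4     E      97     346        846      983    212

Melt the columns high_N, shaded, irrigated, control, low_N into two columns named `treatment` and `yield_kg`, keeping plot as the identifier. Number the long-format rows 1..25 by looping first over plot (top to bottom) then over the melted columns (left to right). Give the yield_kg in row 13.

25 rows total (5 × 5). Row 13: index ⌊(13-1)/5⌋ = 2 into plot → C; (13-1) mod 5 = 2 into the melted columns → irrigated.
So row 13 is (C, irrigated, 641); yield_kg = 641.

641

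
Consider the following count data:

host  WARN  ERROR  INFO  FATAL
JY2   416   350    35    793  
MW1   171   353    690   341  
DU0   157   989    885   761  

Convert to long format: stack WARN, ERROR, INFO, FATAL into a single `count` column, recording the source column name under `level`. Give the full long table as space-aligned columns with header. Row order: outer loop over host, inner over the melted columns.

Each (host, column) pair becomes one row: 3 × 4 = 12 rows.
For example, (JY2, WARN) → count=416.

host  level  count
JY2   WARN   416  
JY2   ERROR  350  
JY2   INFO   35   
JY2   FATAL  793  
MW1   WARN   171  
MW1   ERROR  353  
MW1   INFO   690  
MW1   FATAL  341  
DU0   WARN   157  
DU0   ERROR  989  
DU0   INFO   885  
DU0   FATAL  761  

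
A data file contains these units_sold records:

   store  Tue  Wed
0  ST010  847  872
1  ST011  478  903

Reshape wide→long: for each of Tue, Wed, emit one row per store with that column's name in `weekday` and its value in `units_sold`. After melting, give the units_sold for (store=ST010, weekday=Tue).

847

Unpivoting turns each (store, wide-column) pair into one long row.
The wide cell at row ST010, column Tue holds 847, so the long row (ST010, Tue) has units_sold=847.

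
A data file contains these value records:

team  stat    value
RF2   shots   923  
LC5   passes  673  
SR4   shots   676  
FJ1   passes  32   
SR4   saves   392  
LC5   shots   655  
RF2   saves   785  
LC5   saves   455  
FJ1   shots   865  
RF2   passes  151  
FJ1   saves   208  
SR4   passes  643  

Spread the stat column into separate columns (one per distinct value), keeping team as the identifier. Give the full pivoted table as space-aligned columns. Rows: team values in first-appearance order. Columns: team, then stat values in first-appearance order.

Columns: team plus the 3 distinct stat values (shots, passes, saves).
For example, row RF2 column shots takes value=923 from the long row (RF2, shots).

team  shots  passes  saves
RF2   923    151     785  
LC5   655    673     455  
SR4   676    643     392  
FJ1   865    32      208  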